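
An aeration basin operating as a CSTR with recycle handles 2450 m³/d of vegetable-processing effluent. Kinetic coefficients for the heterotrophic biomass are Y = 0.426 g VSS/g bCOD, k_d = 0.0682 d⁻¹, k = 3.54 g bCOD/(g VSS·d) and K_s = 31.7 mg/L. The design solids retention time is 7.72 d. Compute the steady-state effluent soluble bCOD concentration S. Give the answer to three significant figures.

Effluent substrate depends only on kinetics and SRT: S = K_s(1 + k_d θ_c) / [θ_c(Yk − k_d) − 1] = 31.7 × (1 + 0.0682 × 7.72) / [7.72 × (0.426 × 3.54 − 0.0682) − 1] = 48.39 / 10.12 = 4.784 mg/L.

S ≈ 4.78 mg/L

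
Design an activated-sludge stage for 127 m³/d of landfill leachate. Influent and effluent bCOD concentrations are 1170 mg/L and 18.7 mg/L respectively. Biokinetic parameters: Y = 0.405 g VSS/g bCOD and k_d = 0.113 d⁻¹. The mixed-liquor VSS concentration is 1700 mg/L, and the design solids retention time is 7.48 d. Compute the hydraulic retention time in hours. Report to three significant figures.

Steady-state biomass mass balance: V·X·(1 + k_d·θ_c) = Y·Q·(S₀ − S)·θ_c, so V = 0.405 × 127 × (1170 − 18.7) × 7.48 / [1700 × (1 + 0.113 × 7.48)] = 4.43×10^5 / 3137 = 141.2 m³.
HRT = V/Q = 141.2 m³ / 127 m³·d⁻¹ = 1.112 d × 24 = 26.68 h.

τ ≈ 26.7 h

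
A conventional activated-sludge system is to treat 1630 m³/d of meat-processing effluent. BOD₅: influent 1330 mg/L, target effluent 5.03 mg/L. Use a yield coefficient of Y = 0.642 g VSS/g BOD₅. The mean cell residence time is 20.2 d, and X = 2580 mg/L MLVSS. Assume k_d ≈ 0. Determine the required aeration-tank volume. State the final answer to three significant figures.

V ≈ 10900 m³

Biomass mass balance (decay neglected): V·X = Y·Q·(S₀ − S)·θ_c, so V = 0.642 × 1630 × (1330 − 5.03) × 20.2 / 2580 = 10856 m³.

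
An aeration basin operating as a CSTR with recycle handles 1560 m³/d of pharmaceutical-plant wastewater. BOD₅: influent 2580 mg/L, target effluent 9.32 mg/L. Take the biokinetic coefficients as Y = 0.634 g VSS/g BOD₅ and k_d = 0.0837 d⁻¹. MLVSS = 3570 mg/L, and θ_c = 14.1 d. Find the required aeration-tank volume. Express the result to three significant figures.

Steady-state biomass mass balance: V·X·(1 + k_d·θ_c) = Y·Q·(S₀ − S)·θ_c, so V = 0.634 × 1560 × (2580 − 9.32) × 14.1 / [3570 × (1 + 0.0837 × 14.1)] = 3.58×10^7 / 7783 = 4606 m³.

V ≈ 4610 m³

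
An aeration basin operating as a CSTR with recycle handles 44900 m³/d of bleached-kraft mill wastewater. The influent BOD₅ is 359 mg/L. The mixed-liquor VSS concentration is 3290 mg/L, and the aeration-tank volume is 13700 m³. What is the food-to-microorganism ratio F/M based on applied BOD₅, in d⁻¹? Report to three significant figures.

F/M = Q·S₀ / (V·X) = 44900 × 359 / (13700 × 3290) = 0.3576 g BOD₅·(g VSS·d)⁻¹.

F/M ≈ 0.358 d⁻¹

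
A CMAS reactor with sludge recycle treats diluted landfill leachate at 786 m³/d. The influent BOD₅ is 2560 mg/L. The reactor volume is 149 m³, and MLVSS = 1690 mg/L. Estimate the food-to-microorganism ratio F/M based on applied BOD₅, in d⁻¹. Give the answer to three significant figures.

F/M ≈ 7.99 d⁻¹

F/M = applied load / biomass = Q·S₀/(V·X) = 786 × 2560 / (149.0 × 1690) = 7.991 d⁻¹.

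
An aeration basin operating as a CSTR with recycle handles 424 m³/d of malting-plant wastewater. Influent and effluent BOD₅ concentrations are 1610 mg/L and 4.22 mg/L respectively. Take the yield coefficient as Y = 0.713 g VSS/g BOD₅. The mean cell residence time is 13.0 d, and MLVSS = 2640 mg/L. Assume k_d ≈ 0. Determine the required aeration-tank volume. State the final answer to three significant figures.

V ≈ 2390 m³

With k_d = 0 the design equation reduces to V = Y Q (S₀−S) θ_c / X = 0.713 × 424 × (1610 − 4.22) × 13.0 / 2640 = 2390 m³.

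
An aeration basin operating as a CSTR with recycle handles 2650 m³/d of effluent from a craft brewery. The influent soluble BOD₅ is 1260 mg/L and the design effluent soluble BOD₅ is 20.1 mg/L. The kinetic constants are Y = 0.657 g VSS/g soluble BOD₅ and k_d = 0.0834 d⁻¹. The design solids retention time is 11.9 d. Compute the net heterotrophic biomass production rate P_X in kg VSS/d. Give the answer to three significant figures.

Y_obs = Y / (1 + k_d θ_c) = 0.657 / (1 + 0.0834 × 11.9) = 0.657 / 1.992 = 0.3297.
Mass of soluble BOD₅ removed per day: Q(S₀ − S) = 2650 × 1240 g/m³ = 3286 kg/d.
Net biomass production P_X = Y_obs × Q·(S₀ − S) = 0.3297 × 3286 = 1083 kg VSS/d.

P_X ≈ 1080 kg VSS/d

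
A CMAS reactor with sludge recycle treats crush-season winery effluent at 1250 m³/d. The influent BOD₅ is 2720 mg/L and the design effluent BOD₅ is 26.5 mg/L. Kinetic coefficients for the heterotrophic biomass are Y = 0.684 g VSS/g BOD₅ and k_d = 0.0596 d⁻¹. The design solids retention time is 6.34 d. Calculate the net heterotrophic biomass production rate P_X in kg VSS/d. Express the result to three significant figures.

Observed yield with endogenous decay: Y_obs = Y / (1 + k_d·θ_c) = 0.684 / (1 + 0.0596 × 6.34) = 0.684 / 1.378 = 0.4964 g VSS/g BOD₅.
Mass of BOD₅ removed per day: Q(S₀ − S) = 1250 × 2694 g/m³ = 3367 kg/d.
P_X = Y_obs · Q(S₀ − S) = 0.4964 × 3367 = 1671 kg VSS/d.

P_X ≈ 1670 kg VSS/d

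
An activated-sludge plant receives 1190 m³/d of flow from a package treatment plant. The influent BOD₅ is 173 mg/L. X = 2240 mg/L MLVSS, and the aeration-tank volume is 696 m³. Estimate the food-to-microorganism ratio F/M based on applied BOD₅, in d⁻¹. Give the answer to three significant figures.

F/M ≈ 0.132 d⁻¹

Food-to-microorganism ratio F/M = Q S₀ / (V X) = 1190 × 173 / (696.0 × 2240) = 0.1320 d⁻¹.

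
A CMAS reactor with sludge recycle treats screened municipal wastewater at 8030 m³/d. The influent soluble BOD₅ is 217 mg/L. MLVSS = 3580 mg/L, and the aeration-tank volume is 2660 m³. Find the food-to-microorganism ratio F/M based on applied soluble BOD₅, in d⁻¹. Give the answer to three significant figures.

F/M ≈ 0.183 d⁻¹

F/M = Q·S₀ / (V·X) = 8030 × 217 / (2660 × 3580) = 0.1830 g soluble BOD₅·(g VSS·d)⁻¹.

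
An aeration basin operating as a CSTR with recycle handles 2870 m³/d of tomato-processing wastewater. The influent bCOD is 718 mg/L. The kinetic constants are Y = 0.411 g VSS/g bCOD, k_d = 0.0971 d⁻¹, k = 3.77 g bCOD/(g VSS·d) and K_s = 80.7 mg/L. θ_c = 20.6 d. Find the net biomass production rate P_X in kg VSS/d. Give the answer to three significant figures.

P_X ≈ 279 kg VSS/d

Effluent substrate depends only on kinetics and SRT: S = K_s(1 + k_d θ_c) / [θ_c(Yk − k_d) − 1] = 80.7 × (1 + 0.0971 × 20.6) / [20.6 × (0.411 × 3.77 − 0.0971) − 1] = 242.1 / 28.92 = 8.372 mg/L.
The observed yield is Y_obs = Y/(1 + k_d·θ_c) = 0.411 / (1 + 0.0971 × 20.6) = 0.411 / 3.000 = 0.1370 g VSS per g bCOD removed.
Mass of bCOD removed per day: Q(S₀ − S) = 2870 × 709.6 g/m³ = 2037 kg/d.
Net biomass production P_X = Y_obs × Q·(S₀ − S) = 0.1370 × 2037 = 279.0 kg VSS/d.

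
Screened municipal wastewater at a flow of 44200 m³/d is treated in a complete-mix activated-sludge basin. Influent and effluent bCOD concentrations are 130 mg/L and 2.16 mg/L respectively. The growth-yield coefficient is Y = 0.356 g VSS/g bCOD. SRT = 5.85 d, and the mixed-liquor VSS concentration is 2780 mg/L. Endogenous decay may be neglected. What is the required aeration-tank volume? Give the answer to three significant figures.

Biomass mass balance (decay neglected): V·X = Y·Q·(S₀ − S)·θ_c, so V = 0.356 × 44200 × (130 − 2.16) × 5.85 / 2780 = 4233 m³.

V ≈ 4230 m³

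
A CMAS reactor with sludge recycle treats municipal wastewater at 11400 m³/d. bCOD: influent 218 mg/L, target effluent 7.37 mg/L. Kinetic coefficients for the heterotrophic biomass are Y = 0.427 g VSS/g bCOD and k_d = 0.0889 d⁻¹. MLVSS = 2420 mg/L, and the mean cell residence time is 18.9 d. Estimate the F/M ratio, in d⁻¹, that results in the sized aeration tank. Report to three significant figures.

F/M ≈ 0.344 d⁻¹

Steady-state biomass mass balance: V·X·(1 + k_d·θ_c) = Y·Q·(S₀ − S)·θ_c, so V = 0.427 × 11400 × (218 − 7.37) × 18.9 / [2420 × (1 + 0.0889 × 18.9)] = 1.94×10^7 / 6486 = 2988 m³.
Food-to-microorganism ratio F/M = Q S₀ / (V X) = 11400 × 218 / (2988 × 2420) = 0.3437 d⁻¹.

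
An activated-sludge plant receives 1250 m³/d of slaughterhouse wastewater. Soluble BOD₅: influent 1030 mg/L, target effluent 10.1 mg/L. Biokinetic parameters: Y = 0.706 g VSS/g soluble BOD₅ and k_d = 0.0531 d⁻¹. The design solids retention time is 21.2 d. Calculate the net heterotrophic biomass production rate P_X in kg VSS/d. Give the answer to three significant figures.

Y_obs = Y / (1 + k_d θ_c) = 0.706 / (1 + 0.0531 × 21.2) = 0.706 / 2.126 = 0.3321.
Mass of soluble BOD₅ removed per day: Q(S₀ − S) = 1250 × 1020 g/m³ = 1275 kg/d.
So the net sludge growth is P_X = 0.3321 × 1275 = 423.4 kg VSS/d.

P_X ≈ 423 kg VSS/d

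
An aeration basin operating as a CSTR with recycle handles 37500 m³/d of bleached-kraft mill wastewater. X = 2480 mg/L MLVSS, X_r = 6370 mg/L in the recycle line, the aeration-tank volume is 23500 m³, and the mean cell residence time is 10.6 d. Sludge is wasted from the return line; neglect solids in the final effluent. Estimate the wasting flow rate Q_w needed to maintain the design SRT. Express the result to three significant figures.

Q_w ≈ 863 m³/d

Wasting from the return line (neglecting effluent solids): Q_w = V·X / (θ_c·X_r) = 23500 × 2480 / (10.6 × 6370) = 863.1 m³/d.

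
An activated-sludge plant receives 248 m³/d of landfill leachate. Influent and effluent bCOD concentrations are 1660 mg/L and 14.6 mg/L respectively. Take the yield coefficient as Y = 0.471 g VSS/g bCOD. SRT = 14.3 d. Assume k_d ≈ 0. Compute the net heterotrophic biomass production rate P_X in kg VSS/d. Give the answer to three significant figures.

Since k_d ≈ 0, Y_obs = Y = 0.471 g VSS/g bCOD.
Substrate removed = Q·(S₀ − S) = 248 m³/d × (1660 − 14.6) g/m³ = 4.08×10^5 g/d = 408.1 kg/d.
So the net sludge growth is P_X = 0.4710 × 408.1 = 192.2 kg VSS/d.

P_X ≈ 192 kg VSS/d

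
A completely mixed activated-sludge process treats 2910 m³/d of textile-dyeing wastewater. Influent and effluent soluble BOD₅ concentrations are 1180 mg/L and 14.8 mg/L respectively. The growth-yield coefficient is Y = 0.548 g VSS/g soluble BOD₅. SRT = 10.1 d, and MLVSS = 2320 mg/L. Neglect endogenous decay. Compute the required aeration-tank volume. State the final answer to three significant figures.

V ≈ 8090 m³

V·X = Y·Q·ΔS·θ_c gives V = 0.548 × 2910 × (1180 − 14.8) × 10.1 / 2320 = 8089 m³.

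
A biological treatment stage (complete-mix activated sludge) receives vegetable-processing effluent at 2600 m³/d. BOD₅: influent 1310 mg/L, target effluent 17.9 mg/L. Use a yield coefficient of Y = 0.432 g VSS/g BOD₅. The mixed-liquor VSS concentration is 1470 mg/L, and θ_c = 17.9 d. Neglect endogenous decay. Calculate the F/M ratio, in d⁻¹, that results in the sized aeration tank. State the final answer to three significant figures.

F/M ≈ 0.131 d⁻¹

Biomass mass balance (decay neglected): V·X = Y·Q·(S₀ − S)·θ_c, so V = 0.432 × 2600 × (1310 − 17.9) × 17.9 / 1470 = 17672 m³.
F/M = applied load / biomass = Q·S₀/(V·X) = 2600 × 1310 / (17672 × 1470) = 0.1311 d⁻¹.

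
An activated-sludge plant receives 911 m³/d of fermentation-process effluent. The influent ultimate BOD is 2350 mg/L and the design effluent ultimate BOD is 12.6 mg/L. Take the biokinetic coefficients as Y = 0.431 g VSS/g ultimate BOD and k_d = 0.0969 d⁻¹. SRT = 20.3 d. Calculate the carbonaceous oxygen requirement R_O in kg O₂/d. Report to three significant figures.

R_O ≈ 1690 kg O₂/d

Y_obs = Y / (1 + k_d θ_c) = 0.431 / (1 + 0.0969 × 20.3) = 0.431 / 2.967 = 0.1453.
Q·(S₀ − S) = 911 × (2350 − 12.6) × 10⁻³ = 2129 kg/d removed.
P_X = Y_obs·Q·(S₀ − S) = 0.1453 × 2129 = 309.3 kg VSS/d.
R_O = Q·(S₀ − S) − 1.42·P_X = 2129 − 1.42 × 309.3 = 1690 kg O₂/d.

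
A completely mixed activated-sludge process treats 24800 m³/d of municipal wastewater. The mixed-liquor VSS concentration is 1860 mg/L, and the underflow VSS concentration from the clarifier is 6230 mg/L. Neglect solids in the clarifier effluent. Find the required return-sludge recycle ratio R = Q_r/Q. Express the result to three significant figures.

R ≈ 0.426

Solids balance on the clarifier gives (1+R)X = R·X_r, so R = X/(X_r − X) = 1860 / (6230 − 1860) = 0.4256.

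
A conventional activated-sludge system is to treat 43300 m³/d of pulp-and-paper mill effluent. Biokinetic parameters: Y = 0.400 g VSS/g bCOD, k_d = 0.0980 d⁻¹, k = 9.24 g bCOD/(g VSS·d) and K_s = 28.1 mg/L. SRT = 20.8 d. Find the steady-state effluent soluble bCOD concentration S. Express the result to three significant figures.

S ≈ 1.16 mg/L

For a completely mixed reactor with recycle the Lawrence–McCarty relation gives S = K_s·(1 + k_d·θ_c) / [θ_c·(Y·k − k_d) − 1] = 28.1 × (1 + 0.0980 × 20.8) / [20.8 × (0.400 × 9.24 − 0.0980) − 1] = 85.38 / 73.84 = 1.156 mg/L.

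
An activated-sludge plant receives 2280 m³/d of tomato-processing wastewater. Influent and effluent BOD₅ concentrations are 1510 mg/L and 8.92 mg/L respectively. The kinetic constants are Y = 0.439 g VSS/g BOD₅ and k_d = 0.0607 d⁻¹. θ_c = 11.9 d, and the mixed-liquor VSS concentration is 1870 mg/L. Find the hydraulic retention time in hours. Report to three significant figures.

τ ≈ 58.4 h

From the SRT design equation V = Y Q (S₀−S) θ_c / [X (1 + k_d θ_c)] = 0.439 × 2280 × (1510 − 8.92) × 11.9 / [1870 × (1 + 0.0607 × 11.9)] = 1.79×10^7 / 3221 = 5551 m³.
HRT = V/Q = 5551 m³ / 2280 m³·d⁻¹ = 2.435 d × 24 = 58.43 h.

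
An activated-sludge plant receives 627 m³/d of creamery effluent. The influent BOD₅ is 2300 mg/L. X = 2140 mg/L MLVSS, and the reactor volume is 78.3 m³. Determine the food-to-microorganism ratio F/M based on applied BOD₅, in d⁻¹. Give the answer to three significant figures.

F/M ≈ 8.61 d⁻¹

F/M = applied load / biomass = Q·S₀/(V·X) = 627 × 2300 / (78.30 × 2140) = 8.606 d⁻¹.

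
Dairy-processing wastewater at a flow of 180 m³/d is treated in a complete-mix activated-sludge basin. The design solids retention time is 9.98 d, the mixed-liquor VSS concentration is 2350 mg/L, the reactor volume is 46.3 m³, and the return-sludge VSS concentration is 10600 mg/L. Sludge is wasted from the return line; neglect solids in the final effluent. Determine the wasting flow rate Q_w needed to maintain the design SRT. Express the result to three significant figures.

Wasting from the return line (neglecting effluent solids): Q_w = V·X / (θ_c·X_r) = 46.30 × 2350 / (9.98 × 10600) = 1.029 m³/d.

Q_w ≈ 1.03 m³/d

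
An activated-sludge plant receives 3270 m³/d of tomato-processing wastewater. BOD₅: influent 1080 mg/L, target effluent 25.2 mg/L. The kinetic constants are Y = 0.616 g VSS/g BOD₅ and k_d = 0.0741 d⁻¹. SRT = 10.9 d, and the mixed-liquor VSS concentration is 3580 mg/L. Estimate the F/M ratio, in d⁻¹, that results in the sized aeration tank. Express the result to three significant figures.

F/M ≈ 0.276 d⁻¹

Steady-state biomass mass balance: V·X·(1 + k_d·θ_c) = Y·Q·(S₀ − S)·θ_c, so V = 0.616 × 3270 × (1080 − 25.2) × 10.9 / [3580 × (1 + 0.0741 × 10.9)] = 2.32×10^7 / 6472 = 3579 m³.
Food-to-microorganism ratio F/M = Q S₀ / (V X) = 3270 × 1080 / (3579 × 3580) = 0.2757 d⁻¹.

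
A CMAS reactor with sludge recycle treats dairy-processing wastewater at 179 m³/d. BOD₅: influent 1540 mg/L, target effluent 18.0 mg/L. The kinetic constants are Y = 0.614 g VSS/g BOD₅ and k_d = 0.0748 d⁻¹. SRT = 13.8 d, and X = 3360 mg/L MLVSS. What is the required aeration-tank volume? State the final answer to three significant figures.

V ≈ 338 m³

From the SRT design equation V = Y Q (S₀−S) θ_c / [X (1 + k_d θ_c)] = 0.614 × 179 × (1540 − 18.0) × 13.8 / [3360 × (1 + 0.0748 × 13.8)] = 2.31×10^6 / 6828 = 338.1 m³.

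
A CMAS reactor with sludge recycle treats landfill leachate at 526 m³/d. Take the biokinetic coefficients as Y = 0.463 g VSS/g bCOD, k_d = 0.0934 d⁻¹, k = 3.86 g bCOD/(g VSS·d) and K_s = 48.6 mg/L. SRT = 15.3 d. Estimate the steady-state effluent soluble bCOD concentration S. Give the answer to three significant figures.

S ≈ 4.74 mg/L

From the Monod/SRT balance for a CMAS, S = K_s·(1+k_d θ_c)/[θ_c·(Y k − k_d) − 1] = 48.6 × (1 + 0.0934 × 15.3) / [15.3 × (0.463 × 3.86 − 0.0934) − 1] = 118.1 / 24.91 = 4.738 mg/L.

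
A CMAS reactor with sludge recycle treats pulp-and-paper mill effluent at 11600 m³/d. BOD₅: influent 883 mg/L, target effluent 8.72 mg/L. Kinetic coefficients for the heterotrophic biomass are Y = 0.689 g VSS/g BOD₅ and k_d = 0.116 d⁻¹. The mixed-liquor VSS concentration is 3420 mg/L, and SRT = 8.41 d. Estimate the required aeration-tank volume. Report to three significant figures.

V ≈ 8700 m³

Steady-state biomass mass balance: V·X·(1 + k_d·θ_c) = Y·Q·(S₀ − S)·θ_c, so V = 0.689 × 11600 × (883 − 8.72) × 8.41 / [3420 × (1 + 0.116 × 8.41)] = 5.88×10^7 / 6756 = 8698 m³.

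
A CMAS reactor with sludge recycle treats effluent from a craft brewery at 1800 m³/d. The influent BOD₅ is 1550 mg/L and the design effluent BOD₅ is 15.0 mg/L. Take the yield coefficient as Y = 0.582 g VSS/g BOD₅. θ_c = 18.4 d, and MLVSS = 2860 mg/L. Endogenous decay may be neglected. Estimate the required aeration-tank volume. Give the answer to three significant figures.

V ≈ 10300 m³

With k_d = 0 the design equation reduces to V = Y Q (S₀−S) θ_c / X = 0.582 × 1800 × (1550 − 15.0) × 18.4 / 2860 = 10346 m³.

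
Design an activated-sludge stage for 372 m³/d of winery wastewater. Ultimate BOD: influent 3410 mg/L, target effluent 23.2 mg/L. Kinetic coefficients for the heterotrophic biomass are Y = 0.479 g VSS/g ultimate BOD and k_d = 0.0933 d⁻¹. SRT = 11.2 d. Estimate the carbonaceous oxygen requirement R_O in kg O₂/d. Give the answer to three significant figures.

Observed yield with endogenous decay: Y_obs = Y / (1 + k_d·θ_c) = 0.479 / (1 + 0.0933 × 11.2) = 0.479 / 2.045 = 0.2342 g VSS/g ultimate BOD.
Mass of ultimate BOD removed per day: Q(S₀ − S) = 372 × 3387 g/m³ = 1260 kg/d.
Net sludge production P_X = 0.2342 × 1260 = 295.1 kg VSS/d.
R_O = Q·ΔS − 1.42 P_X = 1260 − 419.1 = 840.8 kg O₂/d.

R_O ≈ 841 kg O₂/d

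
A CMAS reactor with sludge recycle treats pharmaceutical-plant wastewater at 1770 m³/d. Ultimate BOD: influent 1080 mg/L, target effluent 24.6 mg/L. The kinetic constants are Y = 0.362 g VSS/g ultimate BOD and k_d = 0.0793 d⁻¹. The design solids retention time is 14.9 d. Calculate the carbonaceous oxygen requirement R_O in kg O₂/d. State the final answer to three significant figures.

R_O ≈ 1430 kg O₂/d

The observed yield is Y_obs = Y/(1 + k_d·θ_c) = 0.362 / (1 + 0.0793 × 14.9) = 0.362 / 2.182 = 0.1659 g VSS per g ultimate BOD removed.
ΔS = 1080 − 24.6 = 1055 mg/L, so the substrate removal rate is 1770 × 1055/1000 = 1868 kg ultimate BOD/d.
Biomass synthesised: P_X = Y_obs × 1868 = 310.0 kg VSS/d.
Carbonaceous O₂ demand = substrate oxidised − cell-mass equivalent = 1868 − 1.42 × 310.0 = 1428 kg O₂/d.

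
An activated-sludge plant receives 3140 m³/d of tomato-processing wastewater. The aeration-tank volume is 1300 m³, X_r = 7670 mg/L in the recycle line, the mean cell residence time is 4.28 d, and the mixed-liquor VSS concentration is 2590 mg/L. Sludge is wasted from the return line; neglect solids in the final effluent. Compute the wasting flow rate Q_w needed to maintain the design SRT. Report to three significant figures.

Q_w ≈ 103 m³/d

Q_w = (V·X)/(θ_c X_r) = 1300 × 2590 / (4.28 × 7670) = 102.6 m³/d.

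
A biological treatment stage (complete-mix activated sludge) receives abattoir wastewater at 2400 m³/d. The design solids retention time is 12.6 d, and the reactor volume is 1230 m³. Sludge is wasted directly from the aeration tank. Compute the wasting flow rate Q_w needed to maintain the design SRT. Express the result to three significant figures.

With mixed-liquor wasting, θ_c = V/Q_w, so Q_w = V/θ_c = 1230/12.6 = 97.62 m³/d.

Q_w ≈ 97.6 m³/d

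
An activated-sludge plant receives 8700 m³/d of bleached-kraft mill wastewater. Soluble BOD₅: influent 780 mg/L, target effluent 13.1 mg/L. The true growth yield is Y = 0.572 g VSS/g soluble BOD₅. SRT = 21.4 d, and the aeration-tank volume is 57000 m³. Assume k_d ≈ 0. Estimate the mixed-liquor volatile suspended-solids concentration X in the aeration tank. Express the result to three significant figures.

Without decay, X = Y Q (S₀−S) θ_c / V = 0.572 × 8700 × (780 − 13.1) × 21.4 / 57000 = 1433 mg/L.

X ≈ 1430 mg/L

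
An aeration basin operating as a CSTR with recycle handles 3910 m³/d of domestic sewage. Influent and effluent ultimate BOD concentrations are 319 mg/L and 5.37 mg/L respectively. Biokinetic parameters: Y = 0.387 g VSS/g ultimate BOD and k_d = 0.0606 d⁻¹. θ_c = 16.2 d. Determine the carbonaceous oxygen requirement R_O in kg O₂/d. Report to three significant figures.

Observed yield with endogenous decay: Y_obs = Y / (1 + k_d·θ_c) = 0.387 / (1 + 0.0606 × 16.2) = 0.387 / 1.982 = 0.1953 g VSS/g ultimate BOD.
Q·(S₀ − S) = 3910 × (319 − 5.37) × 10⁻³ = 1226 kg/d removed.
Net sludge production P_X = 0.1953 × 1226 = 239.5 kg VSS/d.
R_O = Q·ΔS − 1.42 P_X = 1226 − 340.1 = 886.2 kg O₂/d.

R_O ≈ 886 kg O₂/d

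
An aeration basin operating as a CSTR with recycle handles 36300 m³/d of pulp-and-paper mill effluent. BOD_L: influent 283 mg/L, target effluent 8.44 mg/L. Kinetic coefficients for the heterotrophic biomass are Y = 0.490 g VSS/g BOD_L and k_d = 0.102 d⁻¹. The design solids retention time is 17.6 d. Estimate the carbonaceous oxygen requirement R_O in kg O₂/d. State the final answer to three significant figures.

R_O ≈ 7490 kg O₂/d

Y_obs = Y / (1 + k_d θ_c) = 0.490 / (1 + 0.102 × 17.6) = 0.490 / 2.795 = 0.1753.
Substrate removed = Q·(S₀ − S) = 36300 m³/d × (283 − 8.44) g/m³ = 9.97×10^6 g/d = 9967 kg/d.
Net sludge production P_X = 0.1753 × 9967 = 1747 kg VSS/d.
R_O = Q·(S₀ − S) − 1.42·P_X = 9967 − 1.42 × 1747 = 7486 kg O₂/d.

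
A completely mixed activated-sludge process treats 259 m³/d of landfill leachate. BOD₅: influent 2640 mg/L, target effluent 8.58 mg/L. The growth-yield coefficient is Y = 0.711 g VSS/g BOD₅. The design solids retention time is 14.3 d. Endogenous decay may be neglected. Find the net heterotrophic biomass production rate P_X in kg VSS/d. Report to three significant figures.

With endogenous decay neglected, the observed yield equals the true yield: Y_obs = Y = 0.711 g VSS/g BOD₅.
Mass of BOD₅ removed per day: Q(S₀ − S) = 259 × 2631 g/m³ = 681.5 kg/d.
P_X = Y_obs · Q(S₀ − S) = 0.7110 × 681.5 = 484.6 kg VSS/d.

P_X ≈ 485 kg VSS/d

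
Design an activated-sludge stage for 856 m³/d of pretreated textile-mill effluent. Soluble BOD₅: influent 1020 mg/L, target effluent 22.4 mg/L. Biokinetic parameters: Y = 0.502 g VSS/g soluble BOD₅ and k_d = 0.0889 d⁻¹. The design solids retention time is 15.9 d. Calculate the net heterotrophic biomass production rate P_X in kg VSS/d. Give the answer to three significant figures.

P_X ≈ 178 kg VSS/d

Y_obs = Y / (1 + k_d θ_c) = 0.502 / (1 + 0.0889 × 15.9) = 0.502 / 2.414 = 0.2080.
Mass of soluble BOD₅ removed per day: Q(S₀ − S) = 856 × 997.6 g/m³ = 853.9 kg/d.
P_X = Y_obs · Q(S₀ − S) = 0.2080 × 853.9 = 177.6 kg VSS/d.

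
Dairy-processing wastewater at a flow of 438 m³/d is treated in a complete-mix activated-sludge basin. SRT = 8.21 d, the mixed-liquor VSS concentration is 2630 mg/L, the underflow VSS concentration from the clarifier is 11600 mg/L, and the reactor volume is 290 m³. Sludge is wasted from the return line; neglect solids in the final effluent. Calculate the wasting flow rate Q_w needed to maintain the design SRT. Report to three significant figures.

θ_c = V·X/(Q_w·X_r) when wasting from the recycle, so Q_w = V·X/(θ_c·X_r) = 290.0 × 2630 / (8.21 × 11600) = 8.009 m³/d.

Q_w ≈ 8.01 m³/d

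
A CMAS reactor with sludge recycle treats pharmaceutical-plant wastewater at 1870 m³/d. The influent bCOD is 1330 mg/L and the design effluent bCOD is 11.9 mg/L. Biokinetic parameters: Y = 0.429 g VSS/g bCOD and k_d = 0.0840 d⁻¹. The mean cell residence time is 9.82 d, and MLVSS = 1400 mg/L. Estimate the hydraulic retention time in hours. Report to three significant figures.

Rearranging the biomass balance for a CMAS with decay, V = Y·Q·ΔS·θ_c / [X·(1+k_d θ_c)] = 0.429 × 1870 × (1330 − 11.9) × 9.82 / [1400 × (1 + 0.0840 × 9.82)] = 1.04×10^7 / 2555 = 4064 m³.
τ = V/Q = 4064/1870 = 2.173 d, or 52.16 h.

τ ≈ 52.2 h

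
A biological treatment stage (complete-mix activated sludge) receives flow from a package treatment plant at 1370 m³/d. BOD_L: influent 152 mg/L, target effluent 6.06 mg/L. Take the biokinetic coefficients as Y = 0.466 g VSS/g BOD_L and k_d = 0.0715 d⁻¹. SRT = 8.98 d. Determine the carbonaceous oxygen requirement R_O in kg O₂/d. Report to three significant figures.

Observed yield with endogenous decay: Y_obs = Y / (1 + k_d·θ_c) = 0.466 / (1 + 0.0715 × 8.98) = 0.466 / 1.642 = 0.2838 g VSS/g BOD_L.
Mass of BOD_L removed per day: Q(S₀ − S) = 1370 × 145.9 g/m³ = 199.9 kg/d.
Biomass synthesised: P_X = Y_obs × 199.9 = 56.74 kg VSS/d.
Carbonaceous O₂ demand = substrate oxidised − cell-mass equivalent = 199.9 − 1.42 × 56.74 = 119.4 kg O₂/d.

R_O ≈ 119 kg O₂/d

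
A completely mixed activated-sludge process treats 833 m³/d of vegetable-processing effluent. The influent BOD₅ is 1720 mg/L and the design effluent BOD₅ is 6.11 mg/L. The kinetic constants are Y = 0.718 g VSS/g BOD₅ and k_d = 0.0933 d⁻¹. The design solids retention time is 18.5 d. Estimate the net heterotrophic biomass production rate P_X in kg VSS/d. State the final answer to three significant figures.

The observed yield is Y_obs = Y/(1 + k_d·θ_c) = 0.718 / (1 + 0.0933 × 18.5) = 0.718 / 2.726 = 0.2634 g VSS per g BOD₅ removed.
Substrate removed = Q·(S₀ − S) = 833 m³/d × (1720 − 6.11) g/m³ = 1.43×10^6 g/d = 1428 kg/d.
Net biomass production P_X = Y_obs × Q·(S₀ − S) = 0.2634 × 1428 = 376.0 kg VSS/d.

P_X ≈ 376 kg VSS/d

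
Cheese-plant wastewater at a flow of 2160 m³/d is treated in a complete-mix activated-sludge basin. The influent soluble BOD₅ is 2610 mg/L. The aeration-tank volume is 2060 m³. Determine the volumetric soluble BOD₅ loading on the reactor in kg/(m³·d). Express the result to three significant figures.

L_v = Q S₀ / V = 2160 × 2610 × 10⁻³ / 2060 = 2.737 kg/(m³·d).

L_v ≈ 2.74 kg soluble BOD₅/(m³·d)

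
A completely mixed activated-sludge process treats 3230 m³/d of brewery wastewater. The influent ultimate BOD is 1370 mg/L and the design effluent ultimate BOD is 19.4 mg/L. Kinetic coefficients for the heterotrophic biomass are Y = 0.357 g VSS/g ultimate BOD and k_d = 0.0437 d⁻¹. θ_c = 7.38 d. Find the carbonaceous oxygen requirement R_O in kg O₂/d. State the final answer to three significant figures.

The observed yield is Y_obs = Y/(1 + k_d·θ_c) = 0.357 / (1 + 0.0437 × 7.38) = 0.357 / 1.323 = 0.2699 g VSS per g ultimate BOD removed.
Mass of ultimate BOD removed per day: Q(S₀ − S) = 3230 × 1351 g/m³ = 4362 kg/d.
P_X = Y_obs·Q·(S₀ − S) = 0.2699 × 4362 = 1178 kg VSS/d.
R_O = Q·(S₀ − S) − 1.42·P_X = 4362 − 1.42 × 1178 = 2690 kg O₂/d.

R_O ≈ 2690 kg O₂/d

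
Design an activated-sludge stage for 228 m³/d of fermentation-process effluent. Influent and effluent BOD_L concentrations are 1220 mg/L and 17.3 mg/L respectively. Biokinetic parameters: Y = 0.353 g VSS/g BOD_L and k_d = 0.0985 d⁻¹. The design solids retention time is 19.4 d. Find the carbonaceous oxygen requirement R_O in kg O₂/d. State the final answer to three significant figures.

R_O ≈ 227 kg O₂/d

Observed yield with endogenous decay: Y_obs = Y / (1 + k_d·θ_c) = 0.353 / (1 + 0.0985 × 19.4) = 0.353 / 2.911 = 0.1213 g VSS/g BOD_L.
ΔS = 1220 − 17.3 = 1203 mg/L, so the substrate removal rate is 228 × 1203/1000 = 274.2 kg BOD_L/d.
Biomass synthesised: P_X = Y_obs × 274.2 = 33.25 kg VSS/d.
R_O = Q·(S₀ − S) − 1.42·P_X = 274.2 − 1.42 × 33.25 = 227.0 kg O₂/d.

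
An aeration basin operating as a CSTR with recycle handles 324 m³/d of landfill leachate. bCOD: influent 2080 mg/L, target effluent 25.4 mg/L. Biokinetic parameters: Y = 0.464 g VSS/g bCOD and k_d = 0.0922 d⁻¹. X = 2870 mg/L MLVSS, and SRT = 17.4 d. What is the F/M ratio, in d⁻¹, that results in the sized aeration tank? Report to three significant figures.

From the SRT design equation V = Y Q (S₀−S) θ_c / [X (1 + k_d θ_c)] = 0.464 × 324 × (2080 − 25.4) × 17.4 / [2870 × (1 + 0.0922 × 17.4)] = 5.37×10^6 / 7474 = 719.1 m³.
F/M = Q·S₀ / (V·X) = 324 × 2080 / (719.1 × 2870) = 0.3266 g bCOD·(g VSS·d)⁻¹.

F/M ≈ 0.327 d⁻¹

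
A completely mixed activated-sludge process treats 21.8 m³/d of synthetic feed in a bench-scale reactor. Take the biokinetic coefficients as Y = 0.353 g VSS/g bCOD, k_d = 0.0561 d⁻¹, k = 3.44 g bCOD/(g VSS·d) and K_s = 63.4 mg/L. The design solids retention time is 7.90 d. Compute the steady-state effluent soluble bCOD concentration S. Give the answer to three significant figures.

For a completely mixed reactor with recycle the Lawrence–McCarty relation gives S = K_s·(1 + k_d·θ_c) / [θ_c·(Y·k − k_d) − 1] = 63.4 × (1 + 0.0561 × 7.90) / [7.90 × (0.353 × 3.44 − 0.0561) − 1] = 91.50 / 8.150 = 11.23 mg/L.

S ≈ 11.2 mg/L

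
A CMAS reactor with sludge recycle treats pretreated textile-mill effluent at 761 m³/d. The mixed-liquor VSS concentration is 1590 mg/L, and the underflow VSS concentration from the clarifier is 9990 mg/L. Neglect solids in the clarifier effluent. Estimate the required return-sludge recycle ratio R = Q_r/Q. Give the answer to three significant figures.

R ≈ 0.189

R = Q_r/Q = X/(X_r − X) = 1590 / (9990 − 1590) = 0.1893.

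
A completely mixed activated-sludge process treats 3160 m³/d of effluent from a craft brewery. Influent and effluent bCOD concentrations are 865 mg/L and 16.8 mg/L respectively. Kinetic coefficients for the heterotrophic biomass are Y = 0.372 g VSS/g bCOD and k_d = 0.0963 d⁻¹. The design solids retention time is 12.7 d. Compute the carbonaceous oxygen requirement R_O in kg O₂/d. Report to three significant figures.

Correct the yield for decay: Y_obs = Y/(1 + k_d θ_c) = 0.372 / (1 + 0.0963 × 12.7) = 0.372 / 2.223 = 0.1673.
Mass of bCOD removed per day: Q(S₀ − S) = 3160 × 848.2 g/m³ = 2680 kg/d.
P_X = Y_obs·Q·(S₀ − S) = 0.1673 × 2680 = 448.5 kg VSS/d.
Carbonaceous O₂ demand = substrate oxidised − cell-mass equivalent = 2680 − 1.42 × 448.5 = 2043 kg O₂/d.

R_O ≈ 2040 kg O₂/d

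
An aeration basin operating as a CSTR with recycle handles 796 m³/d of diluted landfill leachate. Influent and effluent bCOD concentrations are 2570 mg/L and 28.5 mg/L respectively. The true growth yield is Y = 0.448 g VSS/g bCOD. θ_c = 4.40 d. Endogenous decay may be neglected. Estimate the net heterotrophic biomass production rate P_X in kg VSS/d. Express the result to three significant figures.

P_X ≈ 906 kg VSS/d

No decay correction is needed, so Y_obs = Y = 0.448.
ΔS = 2570 − 28.5 = 2542 mg/L, so the substrate removal rate is 796 × 2542/1000 = 2023 kg bCOD/d.
P_X = Y_obs · Q(S₀ − S) = 0.4480 × 2023 = 906.3 kg VSS/d.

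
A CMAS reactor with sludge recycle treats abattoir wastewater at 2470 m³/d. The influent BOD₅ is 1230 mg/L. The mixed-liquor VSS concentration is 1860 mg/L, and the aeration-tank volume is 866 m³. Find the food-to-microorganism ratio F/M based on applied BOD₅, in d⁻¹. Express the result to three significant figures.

F/M = Q·S₀ / (V·X) = 2470 × 1230 / (866.0 × 1860) = 1.886 g BOD₅·(g VSS·d)⁻¹.

F/M ≈ 1.89 d⁻¹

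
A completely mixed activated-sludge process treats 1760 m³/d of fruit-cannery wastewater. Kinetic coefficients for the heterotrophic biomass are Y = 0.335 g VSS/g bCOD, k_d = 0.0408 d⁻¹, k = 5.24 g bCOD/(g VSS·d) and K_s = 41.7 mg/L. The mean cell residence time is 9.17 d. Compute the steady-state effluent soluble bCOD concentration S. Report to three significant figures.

S ≈ 3.89 mg/L

From the Monod/SRT balance for a CMAS, S = K_s·(1+k_d θ_c)/[θ_c·(Y k − k_d) − 1] = 41.7 × (1 + 0.0408 × 9.17) / [9.17 × (0.335 × 5.24 − 0.0408) − 1] = 57.30 / 14.72 = 3.892 mg/L.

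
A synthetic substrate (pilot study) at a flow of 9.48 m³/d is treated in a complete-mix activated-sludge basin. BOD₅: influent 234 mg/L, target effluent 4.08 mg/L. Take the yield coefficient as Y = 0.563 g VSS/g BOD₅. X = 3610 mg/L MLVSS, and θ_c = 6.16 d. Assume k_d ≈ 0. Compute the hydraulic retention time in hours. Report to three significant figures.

Biomass mass balance (decay neglected): V·X = Y·Q·(S₀ − S)·θ_c, so V = 0.563 × 9.48 × (234 − 4.08) × 6.16 / 3610 = 2.094 m³.
Hydraulic retention time τ = V/Q = 2.094 / 9.48 = 0.2209 d = 5.301 h.

τ ≈ 5.30 h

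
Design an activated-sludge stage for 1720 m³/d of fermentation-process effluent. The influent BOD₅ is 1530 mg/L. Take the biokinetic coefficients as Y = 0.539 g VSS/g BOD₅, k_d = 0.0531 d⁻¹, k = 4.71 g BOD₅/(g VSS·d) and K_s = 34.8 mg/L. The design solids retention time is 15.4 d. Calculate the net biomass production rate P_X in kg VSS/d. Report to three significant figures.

P_X ≈ 779 kg VSS/d

For a completely mixed reactor with recycle the Lawrence–McCarty relation gives S = K_s·(1 + k_d·θ_c) / [θ_c·(Y·k − k_d) − 1] = 34.8 × (1 + 0.0531 × 15.4) / [15.4 × (0.539 × 4.71 − 0.0531) − 1] = 63.26 / 37.28 = 1.697 mg/L.
The observed yield is Y_obs = Y/(1 + k_d·θ_c) = 0.539 / (1 + 0.0531 × 15.4) = 0.539 / 1.818 = 0.2965 g VSS per g BOD₅ removed.
ΔS = 1530 − 1.70 = 1528 mg/L, so the substrate removal rate is 1720 × 1528/1000 = 2629 kg BOD₅/d.
Net biomass production P_X = Y_obs × Q·(S₀ − S) = 0.2965 × 2629 = 779.5 kg VSS/d.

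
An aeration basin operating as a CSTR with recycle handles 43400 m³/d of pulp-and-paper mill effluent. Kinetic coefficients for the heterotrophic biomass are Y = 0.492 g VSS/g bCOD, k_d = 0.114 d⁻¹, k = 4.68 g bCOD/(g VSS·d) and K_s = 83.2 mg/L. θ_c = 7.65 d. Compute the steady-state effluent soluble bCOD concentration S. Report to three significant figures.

S ≈ 9.89 mg/L

Effluent substrate depends only on kinetics and SRT: S = K_s(1 + k_d θ_c) / [θ_c(Yk − k_d) − 1] = 83.2 × (1 + 0.114 × 7.65) / [7.65 × (0.492 × 4.68 − 0.114) − 1] = 155.8 / 15.74 = 9.894 mg/L.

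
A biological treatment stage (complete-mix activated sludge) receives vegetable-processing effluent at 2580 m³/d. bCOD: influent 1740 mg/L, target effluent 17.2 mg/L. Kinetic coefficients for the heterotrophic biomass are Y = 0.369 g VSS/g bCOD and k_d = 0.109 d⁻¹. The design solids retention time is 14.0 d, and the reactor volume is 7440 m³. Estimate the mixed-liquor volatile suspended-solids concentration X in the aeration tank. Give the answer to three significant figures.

X ≈ 1220 mg/L

Solving the biomass balance for X: X = Y Q (S₀−S) θ_c / [V (1+k_d θ_c)] = 0.369 × 2580 × (1740 − 17.2) × 14.0 / [7440 × (1 + 0.109 × 14.0)] = 1222 mg/L.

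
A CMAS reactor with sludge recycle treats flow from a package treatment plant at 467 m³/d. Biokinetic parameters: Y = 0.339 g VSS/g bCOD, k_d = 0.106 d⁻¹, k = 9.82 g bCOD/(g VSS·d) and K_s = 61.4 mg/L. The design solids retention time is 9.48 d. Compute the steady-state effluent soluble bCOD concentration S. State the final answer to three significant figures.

For a completely mixed reactor with recycle the Lawrence–McCarty relation gives S = K_s·(1 + k_d·θ_c) / [θ_c·(Y·k − k_d) − 1] = 61.4 × (1 + 0.106 × 9.48) / [9.48 × (0.339 × 9.82 − 0.106) − 1] = 123.1 / 29.55 = 4.165 mg/L.

S ≈ 4.17 mg/L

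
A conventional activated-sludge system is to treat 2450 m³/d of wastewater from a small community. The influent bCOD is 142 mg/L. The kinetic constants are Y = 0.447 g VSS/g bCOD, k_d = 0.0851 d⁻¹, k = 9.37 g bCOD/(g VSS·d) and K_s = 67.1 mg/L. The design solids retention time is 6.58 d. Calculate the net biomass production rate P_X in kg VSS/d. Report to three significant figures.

P_X ≈ 96.9 kg VSS/d

From the Monod/SRT balance for a CMAS, S = K_s·(1+k_d θ_c)/[θ_c·(Y k − k_d) − 1] = 67.1 × (1 + 0.0851 × 6.58) / [6.58 × (0.447 × 9.37 − 0.0851) − 1] = 104.7 / 26.00 = 4.026 mg/L.
Correct the yield for decay: Y_obs = Y/(1 + k_d θ_c) = 0.447 / (1 + 0.0851 × 6.58) = 0.447 / 1.560 = 0.2865.
ΔS = 142 − 4.03 = 138.0 mg/L, so the substrate removal rate is 2450 × 138.0/1000 = 338.0 kg bCOD/d.
Net biomass production P_X = Y_obs × Q·(S₀ − S) = 0.2865 × 338.0 = 96.86 kg VSS/d.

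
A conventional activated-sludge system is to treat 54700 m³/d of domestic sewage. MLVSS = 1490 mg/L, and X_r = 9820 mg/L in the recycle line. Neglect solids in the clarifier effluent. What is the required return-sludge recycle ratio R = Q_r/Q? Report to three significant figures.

Solids balance on the clarifier gives (1+R)X = R·X_r, so R = X/(X_r − X) = 1490 / (9820 − 1490) = 0.1789.

R ≈ 0.179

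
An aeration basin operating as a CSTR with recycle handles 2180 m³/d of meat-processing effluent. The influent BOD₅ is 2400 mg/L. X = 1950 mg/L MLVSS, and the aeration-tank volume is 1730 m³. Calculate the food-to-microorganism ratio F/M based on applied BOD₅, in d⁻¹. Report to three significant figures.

F/M ≈ 1.55 d⁻¹

F/M = Q·S₀ / (V·X) = 2180 × 2400 / (1730 × 1950) = 1.551 g BOD₅·(g VSS·d)⁻¹.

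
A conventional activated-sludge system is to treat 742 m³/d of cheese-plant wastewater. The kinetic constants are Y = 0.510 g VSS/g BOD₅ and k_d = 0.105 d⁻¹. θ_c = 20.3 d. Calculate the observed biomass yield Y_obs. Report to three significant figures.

Y_obs ≈ 0.163 g VSS/g BOD₅

Correct the yield for decay: Y_obs = Y/(1 + k_d θ_c) = 0.510 / (1 + 0.105 × 20.3) = 0.510 / 3.131 = 0.1629.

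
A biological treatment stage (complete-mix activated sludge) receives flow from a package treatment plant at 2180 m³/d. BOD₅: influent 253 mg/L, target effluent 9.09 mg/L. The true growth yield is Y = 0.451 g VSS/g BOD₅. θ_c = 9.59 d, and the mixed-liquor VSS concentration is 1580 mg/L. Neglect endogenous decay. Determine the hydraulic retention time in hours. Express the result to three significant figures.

With k_d = 0 the design equation reduces to V = Y Q (S₀−S) θ_c / X = 0.451 × 2180 × (253 − 9.09) × 9.59 / 1580 = 1456 m³.
HRT = V/Q = 1456 m³ / 2180 m³·d⁻¹ = 0.6677 d × 24 = 16.02 h.

τ ≈ 16.0 h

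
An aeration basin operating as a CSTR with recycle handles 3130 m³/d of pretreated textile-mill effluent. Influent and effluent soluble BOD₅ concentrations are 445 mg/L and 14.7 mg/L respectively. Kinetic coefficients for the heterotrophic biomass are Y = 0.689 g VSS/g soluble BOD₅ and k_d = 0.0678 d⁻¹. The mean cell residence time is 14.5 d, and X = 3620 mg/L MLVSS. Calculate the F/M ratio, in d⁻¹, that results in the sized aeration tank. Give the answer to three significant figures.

F/M ≈ 0.205 d⁻¹

Rearranging the biomass balance for a CMAS with decay, V = Y·Q·ΔS·θ_c / [X·(1+k_d θ_c)] = 0.689 × 3130 × (445 − 14.7) × 14.5 / [3620 × (1 + 0.0678 × 14.5)] = 1.35×10^7 / 7179 = 1874 m³.
Food-to-microorganism ratio F/M = Q S₀ / (V X) = 3130 × 445 / (1874 × 3620) = 0.2053 d⁻¹.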